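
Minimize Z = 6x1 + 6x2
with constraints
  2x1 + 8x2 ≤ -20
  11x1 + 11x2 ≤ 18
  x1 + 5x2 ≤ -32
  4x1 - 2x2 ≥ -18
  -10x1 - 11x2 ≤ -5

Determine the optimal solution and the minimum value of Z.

x1 = 29/3, x2 = -25/3, minimum Z = 8

Feasible corners and Z = 6x1 + 6x2:
  (221/22, -185/22) → Z = 108/11
  (13, -125/11) → Z = 108/11
  (29/3, -25/3) → Z = 8

The optimum lies where x1 + 5x2 = -32 and -10x1 - 11x2 = -5.
Solving simultaneously gives x1 = 29/3, x2 = -25/3.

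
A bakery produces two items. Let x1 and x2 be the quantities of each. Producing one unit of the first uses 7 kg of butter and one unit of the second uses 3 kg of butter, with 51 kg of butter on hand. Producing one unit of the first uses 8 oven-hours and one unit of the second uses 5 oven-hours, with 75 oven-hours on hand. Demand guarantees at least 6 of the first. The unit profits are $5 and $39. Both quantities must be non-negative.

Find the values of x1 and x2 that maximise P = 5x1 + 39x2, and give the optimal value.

x1 = 6, x2 = 3, maximum P = 147

Corner points and P = 5x1 + 39x2:
  (51/7, 0) → P = 255/7
  (6, 0) → P = 30
  (6, 3) → P = 147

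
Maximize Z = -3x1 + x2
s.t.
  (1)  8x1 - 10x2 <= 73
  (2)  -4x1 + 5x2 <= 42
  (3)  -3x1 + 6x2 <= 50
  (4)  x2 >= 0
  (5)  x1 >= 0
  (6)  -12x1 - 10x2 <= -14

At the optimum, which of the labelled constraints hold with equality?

(3) and (5)

Feasible corners and Z = -3x1 + x2:
  (469/9, 619/18) → Z = -2195/18
  (73/8, 0) → Z = -219/8
  (0, 25/3) → Z = 25/3
  (7/6, 0) → Z = -7/2
  (0, 7/5) → Z = 7/5

The maximum is at (0, 25/3). Substituting into each constraint, equality holds for (3) and (5); the remaining constraints have slack.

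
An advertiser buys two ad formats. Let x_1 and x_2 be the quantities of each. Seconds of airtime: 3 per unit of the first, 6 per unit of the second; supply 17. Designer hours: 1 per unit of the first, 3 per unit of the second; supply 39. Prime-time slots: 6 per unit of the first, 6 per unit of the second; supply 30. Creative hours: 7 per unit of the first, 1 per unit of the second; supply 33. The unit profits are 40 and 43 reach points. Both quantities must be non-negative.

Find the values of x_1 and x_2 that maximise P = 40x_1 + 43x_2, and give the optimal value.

Vertices and P = 40x_1 + 43x_2:
  (0, 0) → P = 0
  (0, 17/6) → P = 731/6
  (33/7, 0) → P = 1320/7
  (13/3, 2/3) → P = 202
  (14/3, 1/3) → P = 201

The optimum lies where 3x_1 + 6x_2 = 17 and 6x_1 + 6x_2 = 30.
Solving simultaneously gives x_1 = 13/3, x_2 = 2/3.

x_1 = 13/3, x_2 = 2/3, maximum P = 202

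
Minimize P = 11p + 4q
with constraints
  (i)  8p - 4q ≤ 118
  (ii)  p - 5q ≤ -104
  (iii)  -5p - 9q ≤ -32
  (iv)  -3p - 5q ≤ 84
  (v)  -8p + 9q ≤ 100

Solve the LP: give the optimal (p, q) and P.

Extreme points and P = 11p + 4q:
  (503/18, 475/18) → P = 7433/18
  (731/20, 218/5) → P = 11529/20
  (436/31, 732/31) → P = 7724/31

At the optimal vertex, p - 5q = -104 and -8p + 9q = 100.
Solving simultaneously gives p = 436/31, q = 732/31.

p = 436/31, q = 732/31, minimum P = 7724/31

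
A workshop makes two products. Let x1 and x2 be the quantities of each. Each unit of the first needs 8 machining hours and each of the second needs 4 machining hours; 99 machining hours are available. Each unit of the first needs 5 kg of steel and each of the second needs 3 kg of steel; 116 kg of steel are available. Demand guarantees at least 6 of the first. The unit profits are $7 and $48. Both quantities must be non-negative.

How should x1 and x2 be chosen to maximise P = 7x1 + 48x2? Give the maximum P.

x1 = 6, x2 = 51/4, maximum P = 654

The binding constraints are 8x1 + 4x2 = 99 and x1 = 6.
Solving simultaneously gives x1 = 6, x2 = 51/4.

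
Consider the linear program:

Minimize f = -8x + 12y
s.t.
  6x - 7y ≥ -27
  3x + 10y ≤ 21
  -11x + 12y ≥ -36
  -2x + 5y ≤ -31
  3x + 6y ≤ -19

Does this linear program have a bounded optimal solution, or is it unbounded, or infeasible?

From the feasible point (-22, -15), moving in the direction (-7, -6) keeps every constraint satisfied while f decreases without bound.

unbounded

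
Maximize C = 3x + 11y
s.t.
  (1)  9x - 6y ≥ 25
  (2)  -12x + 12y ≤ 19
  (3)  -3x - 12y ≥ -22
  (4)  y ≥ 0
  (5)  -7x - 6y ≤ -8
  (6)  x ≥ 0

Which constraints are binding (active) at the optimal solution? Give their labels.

(3) and (4)

Feasible corners and C = 3x + 11y:
  (24/7, 41/42) → C = 883/42
  (25/9, 0) → C = 25/3
  (22/3, 0) → C = 22

The maximum is at (22/3, 0). Substituting into each constraint, equality holds for (3) and (4); the remaining constraints have slack.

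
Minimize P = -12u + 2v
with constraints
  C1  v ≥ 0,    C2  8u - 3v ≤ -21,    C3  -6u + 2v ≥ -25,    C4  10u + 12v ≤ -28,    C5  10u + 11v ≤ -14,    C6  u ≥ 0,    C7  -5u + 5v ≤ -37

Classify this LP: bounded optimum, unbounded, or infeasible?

infeasible

The boundaries u = 0 and -5u + 5v = -37 meet at (0, -37/5), but that point violates v ≥ 0. Every candidate vertex is excluded by some other constraint, so the feasible region is empty.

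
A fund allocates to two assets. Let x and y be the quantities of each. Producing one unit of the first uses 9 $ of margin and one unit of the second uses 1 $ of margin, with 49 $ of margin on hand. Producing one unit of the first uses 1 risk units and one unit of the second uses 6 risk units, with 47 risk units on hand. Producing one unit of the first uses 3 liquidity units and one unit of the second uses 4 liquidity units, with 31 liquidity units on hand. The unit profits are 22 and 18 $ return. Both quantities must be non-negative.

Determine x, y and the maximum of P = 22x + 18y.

The binding constraints are 9x + y = 49 and 3x + 4y = 31.
Solving simultaneously gives x = 5, y = 4.

x = 5, y = 4, maximum P = 182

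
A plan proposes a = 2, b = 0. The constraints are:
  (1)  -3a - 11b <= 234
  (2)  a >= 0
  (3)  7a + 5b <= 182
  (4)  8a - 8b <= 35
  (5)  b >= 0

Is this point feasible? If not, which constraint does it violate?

feasible

(1): -6 ≤ 234 ✓
(2): 2 ≥ 0 ✓
(3): 14 ≤ 182 ✓
(4): 16 ≤ 35 ✓
(5): 0 ≥ 0 ✓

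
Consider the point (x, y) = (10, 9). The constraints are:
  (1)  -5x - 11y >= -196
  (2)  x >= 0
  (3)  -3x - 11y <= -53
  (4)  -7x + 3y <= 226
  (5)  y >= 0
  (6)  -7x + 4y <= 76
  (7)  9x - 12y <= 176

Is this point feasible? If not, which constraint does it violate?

(1): -149 ≥ -196 ✓
(2): 10 ≥ 0 ✓
(3): -129 ≤ -53 ✓
(4): -43 ≤ 226 ✓
(5): 9 ≥ 0 ✓
(6): -34 ≤ 76 ✓
(7): -18 ≤ 176 ✓

feasible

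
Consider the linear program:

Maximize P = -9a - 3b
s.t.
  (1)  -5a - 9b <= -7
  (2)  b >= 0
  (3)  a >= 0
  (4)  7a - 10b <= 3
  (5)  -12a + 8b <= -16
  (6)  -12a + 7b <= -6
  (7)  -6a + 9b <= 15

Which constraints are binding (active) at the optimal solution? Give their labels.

(4) and (5)

Feasible corners and P = -9a - 3b:
  (17/8, 19/16) → P = -363/16
  (59, 41) → P = -654
  (22/5, 23/5) → P = -267/5

The maximum is at (17/8, 19/16). Substituting into each constraint, equality holds for (4) and (5); the remaining constraints have slack.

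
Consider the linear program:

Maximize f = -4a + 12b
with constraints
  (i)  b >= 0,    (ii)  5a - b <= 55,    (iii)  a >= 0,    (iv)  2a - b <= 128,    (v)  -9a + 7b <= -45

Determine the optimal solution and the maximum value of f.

At the optimal vertex, 5a - b = 55 and -9a + 7b = -45.
Solving simultaneously gives a = 170/13, b = 135/13.

a = 170/13, b = 135/13, maximum f = 940/13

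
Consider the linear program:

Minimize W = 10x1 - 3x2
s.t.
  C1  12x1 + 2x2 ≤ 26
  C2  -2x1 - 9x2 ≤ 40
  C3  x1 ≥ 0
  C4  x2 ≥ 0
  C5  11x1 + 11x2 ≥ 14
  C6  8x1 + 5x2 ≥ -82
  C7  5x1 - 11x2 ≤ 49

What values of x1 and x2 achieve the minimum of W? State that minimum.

Extreme points and W = 10x1 - 3x2:
  (0, 13) → W = -39
  (13/6, 0) → W = 65/3
  (0, 14/11) → W = -42/11
  (14/11, 0) → W = 140/11

At the optimal vertex, 12x1 + 2x2 = 26 and x1 = 0.
Solving simultaneously gives x1 = 0, x2 = 13.

x1 = 0, x2 = 13, minimum W = -39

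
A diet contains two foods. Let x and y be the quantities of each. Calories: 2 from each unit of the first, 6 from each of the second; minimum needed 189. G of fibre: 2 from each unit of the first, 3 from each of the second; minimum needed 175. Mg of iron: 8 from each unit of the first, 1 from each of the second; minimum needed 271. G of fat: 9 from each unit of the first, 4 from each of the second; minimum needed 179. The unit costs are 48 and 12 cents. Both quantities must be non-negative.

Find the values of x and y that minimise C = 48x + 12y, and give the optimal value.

x = 29, y = 39, minimum C = 1860

Corner points and C = 48x + 12y:
  (0, 271) → C = 3252
  (189/2, 0) → C = 4536
  (161/2, 14/3) → C = 3920
  (29, 39) → C = 1860
The feasible region is unbounded (it extends along (0, 1), (1, 0)), but C strictly increases along every unbounded feasible direction, so there is no improving ray and the minimum is attained at a vertex.

At the optimal vertex, 2x + 3y = 175 and 8x + y = 271.
Solving simultaneously gives x = 29, y = 39.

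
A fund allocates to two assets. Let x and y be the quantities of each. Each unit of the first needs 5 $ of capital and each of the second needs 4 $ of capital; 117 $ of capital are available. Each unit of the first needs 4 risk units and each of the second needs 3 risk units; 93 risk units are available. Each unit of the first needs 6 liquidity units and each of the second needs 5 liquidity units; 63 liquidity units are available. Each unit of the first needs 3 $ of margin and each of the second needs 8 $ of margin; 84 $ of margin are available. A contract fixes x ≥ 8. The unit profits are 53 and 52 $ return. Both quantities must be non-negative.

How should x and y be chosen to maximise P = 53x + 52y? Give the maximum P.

Corner points and P = 53x + 52y:
  (21/2, 0) → P = 1113/2
  (8, 0) → P = 424
  (8, 3) → P = 580

x = 8, y = 3, maximum P = 580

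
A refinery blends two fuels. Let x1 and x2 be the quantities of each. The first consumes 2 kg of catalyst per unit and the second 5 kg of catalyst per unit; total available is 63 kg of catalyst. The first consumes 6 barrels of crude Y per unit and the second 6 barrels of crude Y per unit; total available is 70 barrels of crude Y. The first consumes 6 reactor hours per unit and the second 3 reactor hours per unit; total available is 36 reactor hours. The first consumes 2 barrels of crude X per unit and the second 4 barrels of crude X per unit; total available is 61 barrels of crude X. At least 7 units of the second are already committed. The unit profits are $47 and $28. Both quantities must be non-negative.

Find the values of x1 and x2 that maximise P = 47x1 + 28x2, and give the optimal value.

Feasible corners and P = 47x1 + 28x2:
  (0, 35/3) → P = 980/3
  (0, 7) → P = 196
  (1/3, 34/3) → P = 333
  (5/2, 7) → P = 627/2

The optimum lies where 6x1 + 6x2 = 70 and 6x1 + 3x2 = 36.
Solving simultaneously gives x1 = 1/3, x2 = 34/3.

x1 = 1/3, x2 = 34/3, maximum P = 333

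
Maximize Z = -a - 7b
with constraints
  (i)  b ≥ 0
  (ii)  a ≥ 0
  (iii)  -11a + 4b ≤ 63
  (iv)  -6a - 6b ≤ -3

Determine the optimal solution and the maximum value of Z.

Feasible corners and Z = -a - 7b:
  (1/2, 0) → Z = -1/2
  (0, 63/4) → Z = -441/4
  (0, 1/2) → Z = -7/2
The feasible region is unbounded (it extends along (1, 0), (4, 11)), but Z strictly decreases along every unbounded feasible direction, so there is no improving ray and the maximum is attained at a vertex.

At the optimal vertex, b = 0 and -6a - 6b = -3.
Solving simultaneously gives a = 1/2, b = 0.

a = 1/2, b = 0, maximum Z = -1/2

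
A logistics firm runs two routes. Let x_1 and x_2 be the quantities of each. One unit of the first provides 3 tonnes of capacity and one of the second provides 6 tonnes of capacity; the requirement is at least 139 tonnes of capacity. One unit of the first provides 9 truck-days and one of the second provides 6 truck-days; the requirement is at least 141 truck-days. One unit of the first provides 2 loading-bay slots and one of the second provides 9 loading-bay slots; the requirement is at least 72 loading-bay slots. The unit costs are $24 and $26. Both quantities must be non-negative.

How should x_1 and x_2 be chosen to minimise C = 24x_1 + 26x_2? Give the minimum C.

x_1 = 1/3, x_2 = 23, minimum C = 606

Extreme points and C = 24x_1 + 26x_2:
  (0, 47/2) → C = 611
  (139/3, 0) → C = 1112
  (1/3, 23) → C = 606
The feasible region is unbounded (it extends along (0, 1), (1, 0)), but C strictly increases along every unbounded feasible direction, so there is no improving ray and the minimum is attained at a vertex.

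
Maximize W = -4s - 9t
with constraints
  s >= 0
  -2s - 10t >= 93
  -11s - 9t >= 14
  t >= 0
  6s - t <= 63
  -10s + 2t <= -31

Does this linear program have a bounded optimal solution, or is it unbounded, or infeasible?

infeasible

The boundaries s = 0 and 6s - t = 63 meet at (0, -63), but that point violates t ≥ 0. Every candidate vertex is excluded by some other constraint, so the feasible region is empty.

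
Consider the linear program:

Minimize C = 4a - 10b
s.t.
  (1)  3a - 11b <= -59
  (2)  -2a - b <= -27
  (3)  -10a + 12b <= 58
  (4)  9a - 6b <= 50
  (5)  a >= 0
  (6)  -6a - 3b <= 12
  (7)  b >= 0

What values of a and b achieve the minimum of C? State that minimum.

Extreme points and C = 4a - 10b:
  (238/25, 199/25) → C = -1038/25
  (904/81, 227/27) → C = -3194/81
  (133/17, 193/17) → C = -1398/17
  (79/4, 511/24) → C = -1607/12

a = 79/4, b = 511/24, minimum C = -1607/12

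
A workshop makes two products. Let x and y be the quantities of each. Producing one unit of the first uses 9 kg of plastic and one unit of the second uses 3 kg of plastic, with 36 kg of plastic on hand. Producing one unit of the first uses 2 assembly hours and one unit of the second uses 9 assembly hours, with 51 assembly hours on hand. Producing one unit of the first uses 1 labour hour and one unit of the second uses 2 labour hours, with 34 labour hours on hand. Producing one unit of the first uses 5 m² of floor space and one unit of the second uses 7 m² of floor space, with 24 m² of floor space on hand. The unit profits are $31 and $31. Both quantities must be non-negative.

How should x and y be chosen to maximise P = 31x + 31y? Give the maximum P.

x = 15/4, y = 3/4, maximum P = 279/2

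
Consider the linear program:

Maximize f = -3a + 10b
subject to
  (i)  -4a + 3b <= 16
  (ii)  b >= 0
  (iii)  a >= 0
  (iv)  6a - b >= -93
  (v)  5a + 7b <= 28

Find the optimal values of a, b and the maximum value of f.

a = 0, b = 4, maximum f = 40

Extreme points and f = -3a + 10b:
  (0, 0) → f = 0
  (28/5, 0) → f = -84/5
  (0, 4) → f = 40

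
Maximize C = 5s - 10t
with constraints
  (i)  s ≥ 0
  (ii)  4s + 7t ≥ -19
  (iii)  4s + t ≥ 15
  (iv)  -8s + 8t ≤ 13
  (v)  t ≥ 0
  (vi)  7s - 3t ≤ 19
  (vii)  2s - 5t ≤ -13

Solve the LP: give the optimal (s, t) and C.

s = 134/29, t = 129/29, maximum C = -620/29

Extreme points and C = 5s - 10t:
  (107/40, 43/10) → C = -237/8
  (31/11, 41/11) → C = -255/11
  (191/32, 243/32) → C = -1475/32
  (134/29, 129/29) → C = -620/29

The optimum lies where 7s - 3t = 19 and 2s - 5t = -13.
Solving simultaneously gives s = 134/29, t = 129/29.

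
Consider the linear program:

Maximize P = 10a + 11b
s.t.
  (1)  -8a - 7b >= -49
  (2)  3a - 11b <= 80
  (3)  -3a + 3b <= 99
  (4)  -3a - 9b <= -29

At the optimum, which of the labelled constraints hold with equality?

Corner points and P = 10a + 11b:
  (-182/15, 313/15) → P = 541/5
  (14/3, 5/3) → P = 65
  (-67/3, 32/3) → P = -106

The maximum is at (-182/15, 313/15). Substituting into each constraint, equality holds for (1) and (3); the remaining constraints have slack.

(1) and (3)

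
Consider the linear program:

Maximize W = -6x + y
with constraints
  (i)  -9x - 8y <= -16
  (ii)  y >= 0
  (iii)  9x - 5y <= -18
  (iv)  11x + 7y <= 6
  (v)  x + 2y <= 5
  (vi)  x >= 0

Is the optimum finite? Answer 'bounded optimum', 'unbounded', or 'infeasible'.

infeasible

The boundaries x + 2y = 5 and x = 0 meet at (0, 5/2), but that point violates 9x - 5y ≤ -18. Every candidate vertex is excluded by some other constraint, so the feasible region is empty.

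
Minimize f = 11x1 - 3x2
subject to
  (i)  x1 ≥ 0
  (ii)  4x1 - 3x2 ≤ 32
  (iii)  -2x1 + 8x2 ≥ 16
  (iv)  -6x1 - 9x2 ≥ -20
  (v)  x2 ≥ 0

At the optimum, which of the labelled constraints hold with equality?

Corner points and f = 11x1 - 3x2:
  (0, 2) → f = -6
  (0, 20/9) → f = -20/3
  (8/33, 68/33) → f = -116/33

The minimum is at (0, 20/9). Substituting into each constraint, equality holds for (i) and (iv); the remaining constraints have slack.

(i) and (iv)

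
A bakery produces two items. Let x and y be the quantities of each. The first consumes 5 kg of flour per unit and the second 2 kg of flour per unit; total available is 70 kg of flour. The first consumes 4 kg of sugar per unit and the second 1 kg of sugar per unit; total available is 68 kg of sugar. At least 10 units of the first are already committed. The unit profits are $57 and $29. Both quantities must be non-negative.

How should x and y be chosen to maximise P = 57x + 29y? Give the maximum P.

Feasible corners and P = 57x + 29y:
  (14, 0) → P = 798
  (10, 0) → P = 570
  (10, 10) → P = 860

The binding constraints are 5x + 2y = 70 and x = 10.
Solving simultaneously gives x = 10, y = 10.

x = 10, y = 10, maximum P = 860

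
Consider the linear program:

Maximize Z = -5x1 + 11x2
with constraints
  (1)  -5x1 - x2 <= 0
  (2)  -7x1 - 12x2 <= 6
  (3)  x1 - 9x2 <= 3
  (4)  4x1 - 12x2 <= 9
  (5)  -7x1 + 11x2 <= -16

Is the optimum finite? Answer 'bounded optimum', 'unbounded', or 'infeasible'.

From the feasible point (93/40, 1/40), moving in the direction (11, 7) keeps every constraint satisfied while Z increases without bound.

unbounded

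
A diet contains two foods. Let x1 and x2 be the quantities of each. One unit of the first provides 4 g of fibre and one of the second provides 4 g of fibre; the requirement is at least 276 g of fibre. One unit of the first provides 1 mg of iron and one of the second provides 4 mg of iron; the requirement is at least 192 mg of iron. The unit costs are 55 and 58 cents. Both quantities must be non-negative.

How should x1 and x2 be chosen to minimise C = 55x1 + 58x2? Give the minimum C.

x1 = 28, x2 = 41, minimum C = 3918

Extreme points and C = 55x1 + 58x2:
  (0, 69) → C = 4002
  (192, 0) → C = 10560
  (28, 41) → C = 3918
The feasible region is unbounded (it extends along (0, 1), (1, 0)), but C strictly increases along every unbounded feasible direction, so there is no improving ray and the minimum is attained at a vertex.

The binding constraints are 4x1 + 4x2 = 276 and x1 + 4x2 = 192.
Solving simultaneously gives x1 = 28, x2 = 41.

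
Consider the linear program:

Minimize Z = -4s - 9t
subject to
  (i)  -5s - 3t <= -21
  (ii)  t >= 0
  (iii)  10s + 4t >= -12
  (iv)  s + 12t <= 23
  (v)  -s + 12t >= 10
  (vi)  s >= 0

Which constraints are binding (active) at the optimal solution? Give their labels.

Corner points and Z = -4s - 9t:
  (61/19, 94/57) → Z = -526/19
  (74/21, 71/63) → Z = -509/21
  (13/2, 11/8) → Z = -307/8

The minimum is at (13/2, 11/8). Substituting into each constraint, equality holds for (iv) and (v); the remaining constraints have slack.

(iv) and (v)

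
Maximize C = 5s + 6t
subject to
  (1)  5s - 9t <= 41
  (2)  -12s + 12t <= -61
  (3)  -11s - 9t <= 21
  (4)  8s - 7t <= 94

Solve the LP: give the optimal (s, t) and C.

s = 701/12, t = 160/3, maximum C = 7345/12

Vertices and C = 5s + 6t:
  (5/4, -139/36) → C = -203/12
  (559/37, 142/37) → C = 3647/37
  (99/80, -923/240) → C = -1351/80
  (701/12, 160/3) → C = 7345/12

At the optimal vertex, -12s + 12t = -61 and 8s - 7t = 94.
Solving simultaneously gives s = 701/12, t = 160/3.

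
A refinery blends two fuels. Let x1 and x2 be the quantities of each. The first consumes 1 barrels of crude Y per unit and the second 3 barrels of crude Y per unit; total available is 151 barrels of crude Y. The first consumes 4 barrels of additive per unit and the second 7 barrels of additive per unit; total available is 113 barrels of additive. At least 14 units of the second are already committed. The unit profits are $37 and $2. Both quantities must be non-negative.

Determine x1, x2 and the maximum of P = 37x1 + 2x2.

x1 = 15/4, x2 = 14, maximum P = 667/4

Vertices and P = 37x1 + 2x2:
  (0, 113/7) → P = 226/7
  (0, 14) → P = 28
  (15/4, 14) → P = 667/4

The binding constraints are 4x1 + 7x2 = 113 and x2 = 14.
Solving simultaneously gives x1 = 15/4, x2 = 14.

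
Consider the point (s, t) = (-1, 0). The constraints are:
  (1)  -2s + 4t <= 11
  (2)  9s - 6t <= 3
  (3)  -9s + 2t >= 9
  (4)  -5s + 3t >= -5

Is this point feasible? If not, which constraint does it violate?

(1): 2 ≤ 11 ✓
(2): -9 ≤ 3 ✓
(3): 9 ≥ 9 ✓
(4): 5 ≥ -5 ✓

feasible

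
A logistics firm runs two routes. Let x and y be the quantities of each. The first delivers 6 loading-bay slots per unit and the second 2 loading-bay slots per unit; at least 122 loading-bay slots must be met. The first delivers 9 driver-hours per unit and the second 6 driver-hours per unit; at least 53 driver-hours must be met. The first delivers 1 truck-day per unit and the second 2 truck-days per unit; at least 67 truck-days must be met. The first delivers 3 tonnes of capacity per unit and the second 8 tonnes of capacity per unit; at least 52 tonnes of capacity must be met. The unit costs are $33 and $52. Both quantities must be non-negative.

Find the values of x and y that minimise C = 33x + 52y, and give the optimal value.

x = 11, y = 28, minimum C = 1819

The feasible region is unbounded (it extends along (0, 1), (1, 0)), but C strictly increases along every unbounded feasible direction, so there is no improving ray and the minimum is attained at a vertex.

The optimum lies where 6x + 2y = 122 and x + 2y = 67.
Solving simultaneously gives x = 11, y = 28.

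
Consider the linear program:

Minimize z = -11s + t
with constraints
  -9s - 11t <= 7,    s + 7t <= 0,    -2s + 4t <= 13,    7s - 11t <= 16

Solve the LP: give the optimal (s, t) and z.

s = 28/15, t = -4/15, minimum z = -104/5

Extreme points and z = -11s + t:
  (-49/52, 7/52) → z = 21/2
  (9/16, -193/176) → z = -641/88
  (28/15, -4/15) → z = -104/5

At the optimal vertex, s + 7t = 0 and 7s - 11t = 16.
Solving simultaneously gives s = 28/15, t = -4/15.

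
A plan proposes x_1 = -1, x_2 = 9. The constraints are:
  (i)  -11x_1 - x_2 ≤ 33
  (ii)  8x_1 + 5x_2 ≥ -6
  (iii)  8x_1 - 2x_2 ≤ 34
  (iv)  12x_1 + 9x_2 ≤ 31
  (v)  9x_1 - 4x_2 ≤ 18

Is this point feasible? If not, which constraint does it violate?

not feasible — violates (iv)

Constraint (iv): 12x_1 + 9x_2 = 69, which is not ≤ 31. All other constraints are satisfied.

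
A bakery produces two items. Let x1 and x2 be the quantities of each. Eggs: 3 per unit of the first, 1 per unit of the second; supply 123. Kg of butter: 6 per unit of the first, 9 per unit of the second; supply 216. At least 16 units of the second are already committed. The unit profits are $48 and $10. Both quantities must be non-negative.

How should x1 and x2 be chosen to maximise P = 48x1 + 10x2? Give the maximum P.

Vertices and P = 48x1 + 10x2:
  (0, 24) → P = 240
  (0, 16) → P = 160
  (12, 16) → P = 736

At the optimal vertex, 6x1 + 9x2 = 216 and x2 = 16.
Solving simultaneously gives x1 = 12, x2 = 16.

x1 = 12, x2 = 16, maximum P = 736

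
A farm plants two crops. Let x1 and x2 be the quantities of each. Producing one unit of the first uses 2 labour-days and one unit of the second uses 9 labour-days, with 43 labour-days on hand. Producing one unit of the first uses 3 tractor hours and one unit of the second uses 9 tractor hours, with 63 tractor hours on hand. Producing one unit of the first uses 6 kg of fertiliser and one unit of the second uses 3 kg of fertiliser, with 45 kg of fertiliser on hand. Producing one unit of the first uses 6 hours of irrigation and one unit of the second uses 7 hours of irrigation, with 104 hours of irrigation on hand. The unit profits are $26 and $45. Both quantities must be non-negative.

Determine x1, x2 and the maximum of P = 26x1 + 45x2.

Corner points and P = 26x1 + 45x2:
  (0, 0) → P = 0
  (0, 43/9) → P = 215
  (15/2, 0) → P = 195
  (23/4, 7/2) → P = 307

x1 = 23/4, x2 = 7/2, maximum P = 307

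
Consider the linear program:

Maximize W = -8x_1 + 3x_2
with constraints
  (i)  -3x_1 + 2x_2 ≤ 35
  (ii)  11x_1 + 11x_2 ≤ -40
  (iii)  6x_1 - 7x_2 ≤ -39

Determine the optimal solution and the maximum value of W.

Corner points and W = -8x_1 + 3x_2:
  (-93/11, 53/11) → W = 903/11
  (-167/9, -31/3) → W = 1057/9
  (-709/143, 189/143) → W = 6239/143

The binding constraints are -3x_1 + 2x_2 = 35 and 6x_1 - 7x_2 = -39.
Solving simultaneously gives x_1 = -167/9, x_2 = -31/3.

x_1 = -167/9, x_2 = -31/3, maximum W = 1057/9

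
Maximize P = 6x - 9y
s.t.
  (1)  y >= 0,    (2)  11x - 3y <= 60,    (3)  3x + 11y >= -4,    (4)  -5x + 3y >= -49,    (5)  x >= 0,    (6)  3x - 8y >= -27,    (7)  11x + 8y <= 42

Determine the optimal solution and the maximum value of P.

Vertices and P = 6x - 9y:
  (0, 0) → P = 0
  (42/11, 0) → P = 252/11
  (0, 27/8) → P = -243/8
  (15/14, 423/112) → P = -441/16

x = 42/11, y = 0, maximum P = 252/11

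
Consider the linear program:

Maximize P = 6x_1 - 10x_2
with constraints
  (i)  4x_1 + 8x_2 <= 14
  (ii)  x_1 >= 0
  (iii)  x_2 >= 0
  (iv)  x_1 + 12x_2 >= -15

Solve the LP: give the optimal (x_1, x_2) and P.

x_1 = 7/2, x_2 = 0, maximum P = 21

Feasible corners and P = 6x_1 - 10x_2:
  (0, 7/4) → P = -35/2
  (7/2, 0) → P = 21
  (0, 0) → P = 0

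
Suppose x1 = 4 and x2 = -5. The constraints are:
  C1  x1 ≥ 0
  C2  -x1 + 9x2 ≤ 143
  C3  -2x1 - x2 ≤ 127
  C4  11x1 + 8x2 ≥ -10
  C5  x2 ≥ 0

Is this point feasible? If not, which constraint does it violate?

not feasible — violates C5

Constraint C5: x2 = -5, which is not ≥ 0. All other constraints are satisfied.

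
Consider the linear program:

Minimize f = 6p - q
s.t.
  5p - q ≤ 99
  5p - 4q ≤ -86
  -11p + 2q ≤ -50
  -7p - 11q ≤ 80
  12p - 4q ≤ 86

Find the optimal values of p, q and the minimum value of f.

Extreme points and f = 6p - q:
  (155/4, 379/4) → f = 551/4
  (186/17, 598/17) → f = 518/17
  (172/7, 731/14) → f = 1333/14
The feasible region is unbounded (it extends along (1, 5), (2, 11)), but f strictly increases along every unbounded feasible direction, so there is no improving ray and the minimum is attained at a vertex.

The binding constraints are 5p - 4q = -86 and -11p + 2q = -50.
Solving simultaneously gives p = 186/17, q = 598/17.

p = 186/17, q = 598/17, minimum f = 518/17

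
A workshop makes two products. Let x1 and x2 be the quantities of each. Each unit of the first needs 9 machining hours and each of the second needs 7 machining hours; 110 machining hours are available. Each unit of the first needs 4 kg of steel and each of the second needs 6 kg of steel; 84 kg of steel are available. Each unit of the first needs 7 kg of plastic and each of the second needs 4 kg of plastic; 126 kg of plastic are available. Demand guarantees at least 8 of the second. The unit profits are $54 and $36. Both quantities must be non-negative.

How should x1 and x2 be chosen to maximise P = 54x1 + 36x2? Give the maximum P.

Extreme points and P = 54x1 + 36x2:
  (0, 14) → P = 504
  (0, 8) → P = 288
  (36/13, 158/13) → P = 7632/13
  (6, 8) → P = 612

At the optimal vertex, 9x1 + 7x2 = 110 and x2 = 8.
Solving simultaneously gives x1 = 6, x2 = 8.

x1 = 6, x2 = 8, maximum P = 612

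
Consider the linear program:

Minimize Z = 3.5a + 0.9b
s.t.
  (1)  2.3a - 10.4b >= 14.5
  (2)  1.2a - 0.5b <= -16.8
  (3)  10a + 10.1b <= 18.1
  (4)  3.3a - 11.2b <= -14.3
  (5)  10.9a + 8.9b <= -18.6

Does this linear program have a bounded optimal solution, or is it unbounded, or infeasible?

From the feasible point (-3889/107, -4037/428), moving in the direction (-11.2, -3.3) keeps every constraint satisfied while Z decreases without bound.

unbounded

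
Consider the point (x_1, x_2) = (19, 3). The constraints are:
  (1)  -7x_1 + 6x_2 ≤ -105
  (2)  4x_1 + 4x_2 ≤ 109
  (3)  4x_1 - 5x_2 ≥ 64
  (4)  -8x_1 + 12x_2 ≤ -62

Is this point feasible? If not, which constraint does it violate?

Constraint (3): 4x_1 - 5x_2 = 61, which is not ≥ 64. All other constraints are satisfied.

not feasible — violates (3)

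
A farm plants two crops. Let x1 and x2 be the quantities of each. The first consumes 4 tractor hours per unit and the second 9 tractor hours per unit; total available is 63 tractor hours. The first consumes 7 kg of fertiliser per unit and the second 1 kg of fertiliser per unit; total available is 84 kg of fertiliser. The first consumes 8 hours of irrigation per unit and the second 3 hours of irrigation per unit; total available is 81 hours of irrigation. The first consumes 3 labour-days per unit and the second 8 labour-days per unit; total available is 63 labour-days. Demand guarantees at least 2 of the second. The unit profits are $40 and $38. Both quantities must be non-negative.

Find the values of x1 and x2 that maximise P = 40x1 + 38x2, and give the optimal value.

x1 = 9, x2 = 3, maximum P = 474

At the optimal vertex, 4x1 + 9x2 = 63 and 8x1 + 3x2 = 81.
Solving simultaneously gives x1 = 9, x2 = 3.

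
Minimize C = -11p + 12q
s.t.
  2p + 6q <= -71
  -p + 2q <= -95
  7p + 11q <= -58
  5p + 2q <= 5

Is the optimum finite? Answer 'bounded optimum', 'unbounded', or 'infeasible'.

From the feasible point (50/3, -235/6), moving in the direction (2, -5) keeps every constraint satisfied while C decreases without bound.

unbounded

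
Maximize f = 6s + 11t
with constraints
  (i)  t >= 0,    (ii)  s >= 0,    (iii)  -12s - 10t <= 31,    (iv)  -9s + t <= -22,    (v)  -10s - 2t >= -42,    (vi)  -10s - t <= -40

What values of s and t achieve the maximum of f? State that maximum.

Feasible corners and f = 6s + 11t:
  (21/5, 0) → f = 126/5
  (4, 0) → f = 24
  (19/5, 2) → f = 224/5

s = 19/5, t = 2, maximum f = 224/5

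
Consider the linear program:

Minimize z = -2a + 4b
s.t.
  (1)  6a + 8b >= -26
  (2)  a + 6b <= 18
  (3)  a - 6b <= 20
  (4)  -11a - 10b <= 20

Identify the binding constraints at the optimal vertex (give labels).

(2) and (3)

Feasible corners and z = -2a + 4b:
  (19, -1/6) → z = -116/3
  (-75/14, 109/28) → z = 184/7
  (20/19, -60/19) → z = -280/19

The minimum is at (19, -1/6). Substituting into each constraint, equality holds for (2) and (3); the remaining constraints have slack.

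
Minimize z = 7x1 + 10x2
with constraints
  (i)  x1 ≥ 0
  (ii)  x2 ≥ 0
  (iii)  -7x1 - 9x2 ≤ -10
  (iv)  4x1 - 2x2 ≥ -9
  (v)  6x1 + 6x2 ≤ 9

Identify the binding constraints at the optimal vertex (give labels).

Extreme points and z = 7x1 + 10x2:
  (0, 10/9) → z = 100/9
  (0, 3/2) → z = 15
  (10/7, 0) → z = 10
  (3/2, 0) → z = 21/2

The minimum is at (10/7, 0). Substituting into each constraint, equality holds for (ii) and (iii); the remaining constraints have slack.

(ii) and (iii)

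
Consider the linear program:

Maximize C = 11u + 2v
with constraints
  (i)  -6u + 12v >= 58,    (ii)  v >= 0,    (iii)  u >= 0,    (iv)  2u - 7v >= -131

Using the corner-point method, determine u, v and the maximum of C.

Extreme points and C = 11u + 2v:
  (0, 29/6) → C = 29/3
  (583/9, 335/9) → C = 787
  (0, 131/7) → C = 262/7

The binding constraints are -6u + 12v = 58 and 2u - 7v = -131.
Solving simultaneously gives u = 583/9, v = 335/9.

u = 583/9, v = 335/9, maximum C = 787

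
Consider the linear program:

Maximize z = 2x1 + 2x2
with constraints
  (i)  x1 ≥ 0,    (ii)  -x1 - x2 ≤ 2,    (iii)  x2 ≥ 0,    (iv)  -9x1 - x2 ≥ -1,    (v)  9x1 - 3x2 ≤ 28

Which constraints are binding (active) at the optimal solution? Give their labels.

Feasible corners and z = 2x1 + 2x2:
  (0, 0) → z = 0
  (0, 1) → z = 2
  (1/9, 0) → z = 2/9

The maximum is at (0, 1). Substituting into each constraint, equality holds for (i) and (iv); the remaining constraints have slack.

(i) and (iv)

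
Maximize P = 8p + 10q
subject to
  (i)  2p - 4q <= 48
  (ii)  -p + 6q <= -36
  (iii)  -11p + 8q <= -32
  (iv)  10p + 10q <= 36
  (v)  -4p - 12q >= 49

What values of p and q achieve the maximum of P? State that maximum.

p = 19/2, q = -29/4, maximum P = 7/2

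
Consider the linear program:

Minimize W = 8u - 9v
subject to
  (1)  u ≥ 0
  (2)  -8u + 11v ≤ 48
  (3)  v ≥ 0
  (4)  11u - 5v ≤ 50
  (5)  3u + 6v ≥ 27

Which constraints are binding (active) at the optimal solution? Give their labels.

(2) and (5)

Corner points and W = 8u - 9v:
  (790/81, 928/81) → W = -2032/81
  (1/9, 40/9) → W = -352/9
  (145/27, 49/27) → W = 719/27

The minimum is at (1/9, 40/9). Substituting into each constraint, equality holds for (2) and (5); the remaining constraints have slack.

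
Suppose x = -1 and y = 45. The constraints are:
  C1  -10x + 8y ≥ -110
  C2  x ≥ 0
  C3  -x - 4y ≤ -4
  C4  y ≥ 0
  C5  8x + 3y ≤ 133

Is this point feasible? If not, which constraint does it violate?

not feasible — violates C2

Constraint C2: x = -1, which is not ≥ 0. All other constraints are satisfied.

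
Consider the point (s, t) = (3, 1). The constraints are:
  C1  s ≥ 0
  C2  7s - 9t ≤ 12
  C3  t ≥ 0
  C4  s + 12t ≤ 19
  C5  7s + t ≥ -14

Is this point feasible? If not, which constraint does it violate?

C1: 3 ≥ 0 ✓
C2: 12 ≤ 12 ✓
C3: 1 ≥ 0 ✓
C4: 15 ≤ 19 ✓
C5: 22 ≥ -14 ✓

feasible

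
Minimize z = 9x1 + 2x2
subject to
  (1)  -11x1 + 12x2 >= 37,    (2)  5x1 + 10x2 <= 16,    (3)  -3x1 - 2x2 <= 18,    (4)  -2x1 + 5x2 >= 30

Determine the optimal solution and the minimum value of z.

At the optimal vertex, 5x1 + 10x2 = 16 and -3x1 - 2x2 = 18.
Solving simultaneously gives x1 = -53/5, x2 = 69/10.

x1 = -53/5, x2 = 69/10, minimum z = -408/5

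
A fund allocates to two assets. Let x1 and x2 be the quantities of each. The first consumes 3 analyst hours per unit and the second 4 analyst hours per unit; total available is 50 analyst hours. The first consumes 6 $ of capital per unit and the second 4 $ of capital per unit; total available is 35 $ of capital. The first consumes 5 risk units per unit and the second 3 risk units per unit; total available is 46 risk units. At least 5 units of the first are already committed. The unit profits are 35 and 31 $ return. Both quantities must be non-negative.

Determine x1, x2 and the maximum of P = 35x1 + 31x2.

x1 = 5, x2 = 5/4, maximum P = 855/4

Extreme points and P = 35x1 + 31x2:
  (35/6, 0) → P = 1225/6
  (5, 0) → P = 175
  (5, 5/4) → P = 855/4

At the optimal vertex, 6x1 + 4x2 = 35 and x1 = 5.
Solving simultaneously gives x1 = 5, x2 = 5/4.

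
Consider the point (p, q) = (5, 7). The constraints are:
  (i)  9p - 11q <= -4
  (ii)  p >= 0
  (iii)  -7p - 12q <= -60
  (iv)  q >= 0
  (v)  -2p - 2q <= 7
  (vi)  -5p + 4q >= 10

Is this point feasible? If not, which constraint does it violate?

not feasible — violates (vi)

Constraint (vi): -5p + 4q = 3, which is not ≥ 10. All other constraints are satisfied.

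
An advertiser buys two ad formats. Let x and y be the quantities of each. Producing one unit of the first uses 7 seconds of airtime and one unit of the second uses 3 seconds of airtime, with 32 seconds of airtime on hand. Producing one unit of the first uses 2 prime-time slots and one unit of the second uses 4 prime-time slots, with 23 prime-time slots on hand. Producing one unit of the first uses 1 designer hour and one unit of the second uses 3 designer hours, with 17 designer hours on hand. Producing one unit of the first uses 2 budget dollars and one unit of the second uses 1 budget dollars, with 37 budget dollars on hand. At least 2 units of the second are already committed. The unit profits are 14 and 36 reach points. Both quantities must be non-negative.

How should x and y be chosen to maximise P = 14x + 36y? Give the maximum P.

x = 1/2, y = 11/2, maximum P = 205

Extreme points and P = 14x + 36y:
  (0, 17/3) → P = 204
  (0, 2) → P = 72
  (59/22, 97/22) → P = 2159/11
  (26/7, 2) → P = 124
  (1/2, 11/2) → P = 205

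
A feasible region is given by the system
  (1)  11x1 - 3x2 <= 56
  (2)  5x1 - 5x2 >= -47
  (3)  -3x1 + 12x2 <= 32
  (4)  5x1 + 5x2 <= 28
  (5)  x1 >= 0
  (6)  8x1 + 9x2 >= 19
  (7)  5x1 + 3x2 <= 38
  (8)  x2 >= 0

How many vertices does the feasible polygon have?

The feasible vertices (each the meet of two boundaries and inside every other half-plane) are:
  (26/5, 2/5)
  (56/11, 0)
  (176/75, 244/75)
  (0, 8/3)
  (0, 19/9)
  (19/8, 0)

6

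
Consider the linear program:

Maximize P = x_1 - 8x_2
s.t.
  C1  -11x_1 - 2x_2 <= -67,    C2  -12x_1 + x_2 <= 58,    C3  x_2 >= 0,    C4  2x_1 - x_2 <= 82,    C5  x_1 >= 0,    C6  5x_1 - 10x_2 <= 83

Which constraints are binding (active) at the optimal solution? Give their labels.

Corner points and P = x_1 - 8x_2:
  (67/11, 0) → P = 67/11
  (0, 67/2) → P = -268
  (0, 58) → P = -464
  (83/5, 0) → P = 83/5
  (737/15, 244/15) → P = -81
The feasible region is unbounded (it extends along (1, 12), (1, 2)), but P strictly decreases along every unbounded feasible direction, so there is no improving ray and the maximum is attained at a vertex.

The maximum is at (83/5, 0). Substituting into each constraint, equality holds for C3 and C6; the remaining constraints have slack.

C3 and C6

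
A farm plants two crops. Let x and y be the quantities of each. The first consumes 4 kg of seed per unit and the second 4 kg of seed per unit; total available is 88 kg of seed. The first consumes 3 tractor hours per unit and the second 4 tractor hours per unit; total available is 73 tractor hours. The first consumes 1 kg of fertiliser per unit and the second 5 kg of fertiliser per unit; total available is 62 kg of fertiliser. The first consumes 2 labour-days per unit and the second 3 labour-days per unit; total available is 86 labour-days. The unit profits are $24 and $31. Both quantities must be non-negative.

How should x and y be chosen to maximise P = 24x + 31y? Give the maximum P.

Corner points and P = 24x + 31y:
  (0, 0) → P = 0
  (0, 62/5) → P = 1922/5
  (22, 0) → P = 528
  (15, 7) → P = 577
  (117/11, 113/11) → P = 6311/11

The optimum lies where 4x + 4y = 88 and 3x + 4y = 73.
Solving simultaneously gives x = 15, y = 7.

x = 15, y = 7, maximum P = 577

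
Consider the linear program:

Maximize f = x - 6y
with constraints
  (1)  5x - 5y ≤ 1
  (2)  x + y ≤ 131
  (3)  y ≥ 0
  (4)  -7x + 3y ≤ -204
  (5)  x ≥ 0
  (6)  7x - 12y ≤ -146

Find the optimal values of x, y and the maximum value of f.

x = 1017/20, y = 1013/20, maximum f = -5061/20

Feasible corners and f = x - 6y:
  (328/5, 327/5) → f = -1634/5
  (1017/20, 1013/20) → f = -5061/20
  (597/10, 713/10) → f = -3681/10

The optimum lies where 5x - 5y = 1 and -7x + 3y = -204.
Solving simultaneously gives x = 1017/20, y = 1013/20.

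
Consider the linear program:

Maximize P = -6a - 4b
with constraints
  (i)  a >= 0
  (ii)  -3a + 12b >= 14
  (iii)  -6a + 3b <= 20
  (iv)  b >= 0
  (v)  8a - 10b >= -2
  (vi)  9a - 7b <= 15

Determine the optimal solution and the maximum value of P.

Extreme points and P = -6a - 4b:
  (58/33, 53/33) → P = -560/33
  (278/87, 57/29) → P = -784/29
  (82/17, 69/17) → P = -768/17

The optimum lies where -3a + 12b = 14 and 8a - 10b = -2.
Solving simultaneously gives a = 58/33, b = 53/33.

a = 58/33, b = 53/33, maximum P = -560/33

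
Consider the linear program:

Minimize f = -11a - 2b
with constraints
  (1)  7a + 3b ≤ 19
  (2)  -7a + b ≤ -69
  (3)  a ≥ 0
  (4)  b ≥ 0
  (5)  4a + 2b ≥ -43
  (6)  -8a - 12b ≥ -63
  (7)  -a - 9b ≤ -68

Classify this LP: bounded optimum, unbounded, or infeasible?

The boundaries -8a - 12b = -63 and -a - 9b = -68 meet at (-83/20, 481/60), but that point violates -7a + b ≤ -69. Every candidate vertex is excluded by some other constraint, so the feasible region is empty.

infeasible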